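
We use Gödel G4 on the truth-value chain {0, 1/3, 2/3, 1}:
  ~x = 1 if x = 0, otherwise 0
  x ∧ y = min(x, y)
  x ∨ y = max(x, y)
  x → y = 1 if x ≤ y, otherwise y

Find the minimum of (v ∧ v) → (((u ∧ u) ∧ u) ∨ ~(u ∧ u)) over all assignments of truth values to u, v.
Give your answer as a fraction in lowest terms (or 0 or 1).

1/3

Take u = 1/3, v = 2/3:
v ∧ v = 2/3 ∧ 2/3 = 2/3
u ∧ u = 1/3 ∧ 1/3 = 1/3
(u ∧ u) ∧ u = 1/3 ∧ 1/3 = 1/3
u ∧ u = 1/3 ∧ 1/3 = 1/3
~(u ∧ u) = ~1/3 = 0
((u ∧ u) ∧ u) ∨ ~(u ∧ u) = 1/3 ∨ 0 = 1/3
(v ∧ v) → (((u ∧ u) ∧ u) ∨ ~(u ∧ u)) = 2/3 → 1/3 = 1/3
No assignment yields a value below 1/3, so this is the minimum.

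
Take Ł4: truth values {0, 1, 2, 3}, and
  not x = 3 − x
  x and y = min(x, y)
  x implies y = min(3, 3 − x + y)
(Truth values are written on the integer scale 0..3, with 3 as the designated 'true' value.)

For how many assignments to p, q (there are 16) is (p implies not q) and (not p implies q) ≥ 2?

p = 0, q = 0 ↦ 0  <
p = 0, q = 1 ↦ 1  <
p = 0, q = 2 ↦ 2  ≥
p = 0, q = 3 ↦ 3  ≥
p = 1, q = 0 ↦ 1  <
p = 1, q = 1 ↦ 2  ≥
p = 1, q = 2 ↦ 3  ≥
p = 1, q = 3 ↦ 2  ≥
p = 2, q = 0 ↦ 2  ≥
p = 2, q = 1 ↦ 3  ≥
p = 2, q = 2 ↦ 2  ≥
p = 2, q = 3 ↦ 1  <
p = 3, q = 0 ↦ 3  ≥
p = 3, q = 1 ↦ 2  ≥
p = 3, q = 2 ↦ 1  <
p = 3, q = 3 ↦ 0  <
So 10 of the 16 assignments meet the threshold.

10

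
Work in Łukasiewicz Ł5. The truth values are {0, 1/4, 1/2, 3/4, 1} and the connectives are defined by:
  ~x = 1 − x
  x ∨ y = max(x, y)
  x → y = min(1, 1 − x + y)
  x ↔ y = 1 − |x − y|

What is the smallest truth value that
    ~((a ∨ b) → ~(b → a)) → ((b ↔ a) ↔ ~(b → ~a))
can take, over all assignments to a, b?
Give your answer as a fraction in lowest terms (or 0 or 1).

1/2

Take a = 1/2, b = 1/2:
a ∨ b = 1/2 ∨ 1/2 = 1/2
b → a = 1/2 → 1/2 = 1
~(b → a) = ~1 = 0
(a ∨ b) → ~(b → a) = 1/2 → 0 = 1/2
~((a ∨ b) → ~(b → a)) = ~1/2 = 1/2
b ↔ a = 1/2 ↔ 1/2 = 1
~a = ~1/2 = 1/2
b → ~a = 1/2 → 1/2 = 1
~(b → ~a) = ~1 = 0
(b ↔ a) ↔ ~(b → ~a) = 1 ↔ 0 = 0
~((a ∨ b) → ~(b → a)) → ((b ↔ a) ↔ ~(b → ~a)) = 1/2 → 0 = 1/2
No assignment yields a value below 1/2, so this is the minimum.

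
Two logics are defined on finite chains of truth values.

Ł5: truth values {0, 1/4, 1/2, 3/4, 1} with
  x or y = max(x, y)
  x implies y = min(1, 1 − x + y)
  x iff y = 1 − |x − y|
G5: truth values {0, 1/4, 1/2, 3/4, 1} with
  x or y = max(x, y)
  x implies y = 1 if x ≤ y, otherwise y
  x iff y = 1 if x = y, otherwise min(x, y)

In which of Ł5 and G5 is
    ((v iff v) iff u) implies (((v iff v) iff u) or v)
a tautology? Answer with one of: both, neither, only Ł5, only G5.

In Ł5: every assignment gives 1 — tautology.
In G5: every assignment gives 1 — tautology.

both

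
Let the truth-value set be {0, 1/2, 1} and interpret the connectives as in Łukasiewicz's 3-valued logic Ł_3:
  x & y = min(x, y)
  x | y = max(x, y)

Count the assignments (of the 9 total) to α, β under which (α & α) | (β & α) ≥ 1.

α = 0, β = 0 ↦ 0  <
α = 0, β = 1/2 ↦ 0  <
α = 0, β = 1 ↦ 0  <
α = 1/2, β = 0 ↦ 1/2  <
α = 1/2, β = 1/2 ↦ 1/2  <
α = 1/2, β = 1 ↦ 1/2  <
α = 1, β = 0 ↦ 1  ≥
α = 1, β = 1/2 ↦ 1  ≥
α = 1, β = 1 ↦ 1  ≥
So 3 of the 9 assignments meet the threshold.

3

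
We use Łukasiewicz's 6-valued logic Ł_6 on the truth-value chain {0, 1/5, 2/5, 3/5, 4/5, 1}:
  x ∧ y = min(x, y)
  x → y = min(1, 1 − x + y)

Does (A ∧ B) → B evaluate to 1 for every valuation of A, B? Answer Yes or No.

Yes

At A = 2/5, B = 0, for instance:
A ∧ B = 2/5 ∧ 0 = 0
(A ∧ B) → B = 0 → 0 = 1
and checking the remaining 35 assignments likewise gives ≥ 1 in every case.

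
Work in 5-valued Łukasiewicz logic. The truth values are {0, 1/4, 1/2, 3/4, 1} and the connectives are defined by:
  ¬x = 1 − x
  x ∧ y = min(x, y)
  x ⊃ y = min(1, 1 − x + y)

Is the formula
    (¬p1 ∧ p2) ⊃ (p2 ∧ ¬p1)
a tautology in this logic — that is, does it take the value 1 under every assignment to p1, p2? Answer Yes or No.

Yes

At p1 = 0, p2 = 1/4, for instance:
¬p1 = ¬0 = 1
¬p1 ∧ p2 = 1 ∧ 1/4 = 1/4
p2 ∧ ¬p1 = 1/4 ∧ 1 = 1/4
(¬p1 ∧ p2) ⊃ (p2 ∧ ¬p1) = 1/4 ⊃ 1/4 = 1
and checking the remaining 24 assignments likewise gives ≥ 1 in every case.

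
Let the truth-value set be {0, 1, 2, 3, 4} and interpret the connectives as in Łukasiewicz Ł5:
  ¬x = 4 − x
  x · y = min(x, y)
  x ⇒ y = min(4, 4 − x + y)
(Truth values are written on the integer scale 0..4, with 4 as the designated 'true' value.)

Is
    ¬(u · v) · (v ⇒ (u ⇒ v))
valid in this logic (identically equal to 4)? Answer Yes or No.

No

Counterexample: take u = 1, v = 1.
u · v = 1 · 1 = 1
¬(u · v) = ¬1 = 3
u ⇒ v = 1 ⇒ 1 = 4
v ⇒ (u ⇒ v) = 1 ⇒ 4 = 4
¬(u · v) · (v ⇒ (u ⇒ v)) = 3 · 4 = 3
This gives 3 ≠ 4.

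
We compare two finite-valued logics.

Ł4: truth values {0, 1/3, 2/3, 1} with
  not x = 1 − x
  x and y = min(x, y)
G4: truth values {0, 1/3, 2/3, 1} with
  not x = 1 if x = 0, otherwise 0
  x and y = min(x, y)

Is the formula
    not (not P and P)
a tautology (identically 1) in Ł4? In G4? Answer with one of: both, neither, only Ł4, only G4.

only G4

In Ł4: at P = 1/3 the value is 2/3 — not a tautology.
In G4: every assignment gives 1 — tautology.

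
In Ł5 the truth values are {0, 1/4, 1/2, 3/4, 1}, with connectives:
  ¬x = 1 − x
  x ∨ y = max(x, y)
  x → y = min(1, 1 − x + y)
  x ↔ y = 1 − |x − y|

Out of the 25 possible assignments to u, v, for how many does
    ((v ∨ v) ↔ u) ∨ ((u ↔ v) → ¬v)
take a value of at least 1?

value 1: 17 assignments (counts)
value 3/4: 7 assignments
value 1/2: 1 assignment
So 17 of the 25 assignments meet the threshold.

17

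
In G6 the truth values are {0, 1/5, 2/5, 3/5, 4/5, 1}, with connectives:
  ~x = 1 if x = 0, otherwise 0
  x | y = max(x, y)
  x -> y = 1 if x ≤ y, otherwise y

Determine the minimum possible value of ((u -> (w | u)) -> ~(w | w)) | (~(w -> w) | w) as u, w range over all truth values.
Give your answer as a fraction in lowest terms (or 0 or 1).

Take u = 0, w = 1/5:
w | u = 1/5 | 0 = 1/5
u -> (w | u) = 0 -> 1/5 = 1
w | w = 1/5 | 1/5 = 1/5
~(w | w) = ~1/5 = 0
(u -> (w | u)) -> ~(w | w) = 1 -> 0 = 0
w -> w = 1/5 -> 1/5 = 1
~(w -> w) = ~1 = 0
~(w -> w) | w = 0 | 1/5 = 1/5
((u -> (w | u)) -> ~(w | w)) | (~(w -> w) | w) = 0 | 1/5 = 1/5
No assignment yields a value below 1/5, so this is the minimum.

1/5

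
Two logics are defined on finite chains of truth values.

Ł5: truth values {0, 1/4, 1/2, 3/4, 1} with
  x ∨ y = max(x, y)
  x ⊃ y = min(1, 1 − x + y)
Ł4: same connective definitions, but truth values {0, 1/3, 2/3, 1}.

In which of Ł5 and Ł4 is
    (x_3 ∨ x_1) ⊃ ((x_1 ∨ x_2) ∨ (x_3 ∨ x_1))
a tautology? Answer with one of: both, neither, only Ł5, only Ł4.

both

In Ł5: every assignment gives 1 — tautology.
In Ł4: every assignment gives 1 — tautology.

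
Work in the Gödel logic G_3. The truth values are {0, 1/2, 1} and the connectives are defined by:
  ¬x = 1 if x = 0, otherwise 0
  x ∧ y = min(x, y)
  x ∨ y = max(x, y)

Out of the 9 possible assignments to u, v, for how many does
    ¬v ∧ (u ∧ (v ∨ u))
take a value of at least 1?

u = 0, v = 0 ↦ 0  <
u = 0, v = 1/2 ↦ 0  <
u = 0, v = 1 ↦ 0  <
u = 1/2, v = 0 ↦ 1/2  <
u = 1/2, v = 1/2 ↦ 0  <
u = 1/2, v = 1 ↦ 0  <
u = 1, v = 0 ↦ 1  ≥
u = 1, v = 1/2 ↦ 0  <
u = 1, v = 1 ↦ 0  <
So 1 of the 9 assignments meets the threshold.

1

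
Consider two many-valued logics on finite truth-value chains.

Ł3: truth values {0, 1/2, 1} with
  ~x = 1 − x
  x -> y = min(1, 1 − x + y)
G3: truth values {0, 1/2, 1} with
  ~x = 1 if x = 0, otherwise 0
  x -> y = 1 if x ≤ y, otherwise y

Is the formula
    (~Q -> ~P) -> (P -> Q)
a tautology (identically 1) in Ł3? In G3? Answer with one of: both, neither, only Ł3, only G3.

only Ł3

In Ł3: every assignment gives 1 — tautology.
In G3: at P = 1, Q = 1/2 the value is 1/2 — not a tautology.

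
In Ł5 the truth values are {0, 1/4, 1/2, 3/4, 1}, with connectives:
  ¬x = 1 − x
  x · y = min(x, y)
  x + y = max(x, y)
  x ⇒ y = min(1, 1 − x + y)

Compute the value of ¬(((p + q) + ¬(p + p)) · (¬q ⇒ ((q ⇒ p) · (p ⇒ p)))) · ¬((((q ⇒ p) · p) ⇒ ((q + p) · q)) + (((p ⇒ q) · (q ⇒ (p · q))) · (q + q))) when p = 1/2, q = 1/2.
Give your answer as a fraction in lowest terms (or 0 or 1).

p + q = 1/2 + 1/2 = 1/2
p + p = 1/2 + 1/2 = 1/2
¬(p + p) = ¬1/2 = 1/2
(p + q) + ¬(p + p) = 1/2 + 1/2 = 1/2
¬q = ¬1/2 = 1/2
q ⇒ p = 1/2 ⇒ 1/2 = 1
p ⇒ p = 1/2 ⇒ 1/2 = 1
(q ⇒ p) · (p ⇒ p) = 1 · 1 = 1
¬q ⇒ ((q ⇒ p) · (p ⇒ p)) = 1/2 ⇒ 1 = 1
((p + q) + ¬(p + p)) · (¬q ⇒ ((q ⇒ p) · (p ⇒ p))) = 1/2 · 1 = 1/2
¬(((p + q) + ¬(p + p)) · (¬q ⇒ ((q ⇒ p) · (p ⇒ p)))) = ¬1/2 = 1/2
q ⇒ p = 1/2 ⇒ 1/2 = 1
(q ⇒ p) · p = 1 · 1/2 = 1/2
q + p = 1/2 + 1/2 = 1/2
(q + p) · q = 1/2 · 1/2 = 1/2
((q ⇒ p) · p) ⇒ ((q + p) · q) = 1/2 ⇒ 1/2 = 1
p ⇒ q = 1/2 ⇒ 1/2 = 1
p · q = 1/2 · 1/2 = 1/2
q ⇒ (p · q) = 1/2 ⇒ 1/2 = 1
(p ⇒ q) · (q ⇒ (p · q)) = 1 · 1 = 1
q + q = 1/2 + 1/2 = 1/2
((p ⇒ q) · (q ⇒ (p · q))) · (q + q) = 1 · 1/2 = 1/2
(((q ⇒ p) · p) ⇒ ((q + p) · q)) + (((p ⇒ q) · (q ⇒ (p · q))) · (q + q)) = 1 + 1/2 = 1
¬((((q ⇒ p) · p) ⇒ ((q + p) · q)) + (((p ⇒ q) · (q ⇒ (p · q))) · (q + q))) = ¬1 = 0
¬(((p + q) + ¬(p + p)) · (¬q ⇒ ((q ⇒ p) · (p ⇒ p)))) · ¬((((q ⇒ p) · p) ⇒ ((q + p) · q)) + (((p ⇒ q) · (q ⇒ (p · q))) · (q + q))) = 1/2 · 0 = 0

0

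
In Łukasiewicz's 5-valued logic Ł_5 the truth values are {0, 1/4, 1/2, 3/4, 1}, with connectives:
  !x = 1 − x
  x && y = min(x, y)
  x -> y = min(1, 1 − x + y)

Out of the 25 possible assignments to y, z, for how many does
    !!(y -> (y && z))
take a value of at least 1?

value 1: 15 assignments (counts)
value 3/4: 4 assignments
value 1/2: 3 assignments
value 1/4: 2 assignments
value 0: 1 assignment
So 15 of the 25 assignments meet the threshold.

15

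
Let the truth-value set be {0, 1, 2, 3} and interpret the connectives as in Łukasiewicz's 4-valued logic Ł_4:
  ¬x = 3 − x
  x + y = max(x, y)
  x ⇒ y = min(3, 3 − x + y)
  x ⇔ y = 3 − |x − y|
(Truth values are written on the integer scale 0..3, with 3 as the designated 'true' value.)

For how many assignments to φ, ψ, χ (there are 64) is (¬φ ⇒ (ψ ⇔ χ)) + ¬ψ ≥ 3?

50

value 3: 50 assignments (counts)
value 2: 10 assignments
value 1: 3 assignments
value 0: 1 assignment
So 50 of the 64 assignments meet the threshold.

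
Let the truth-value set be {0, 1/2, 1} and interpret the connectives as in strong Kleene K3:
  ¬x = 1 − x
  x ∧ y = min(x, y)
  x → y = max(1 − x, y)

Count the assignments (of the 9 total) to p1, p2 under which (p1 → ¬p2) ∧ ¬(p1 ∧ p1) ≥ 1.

3

p1 = 0, p2 = 0 ↦ 1  ≥
p1 = 0, p2 = 1/2 ↦ 1  ≥
p1 = 0, p2 = 1 ↦ 1  ≥
p1 = 1/2, p2 = 0 ↦ 1/2  <
p1 = 1/2, p2 = 1/2 ↦ 1/2  <
p1 = 1/2, p2 = 1 ↦ 1/2  <
p1 = 1, p2 = 0 ↦ 0  <
p1 = 1, p2 = 1/2 ↦ 0  <
p1 = 1, p2 = 1 ↦ 0  <
So 3 of the 9 assignments meet the threshold.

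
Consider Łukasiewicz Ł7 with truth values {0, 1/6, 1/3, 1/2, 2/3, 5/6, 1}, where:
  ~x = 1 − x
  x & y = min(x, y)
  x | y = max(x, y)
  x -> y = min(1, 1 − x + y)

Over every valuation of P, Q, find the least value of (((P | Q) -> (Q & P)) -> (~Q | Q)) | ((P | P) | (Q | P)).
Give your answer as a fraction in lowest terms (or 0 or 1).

1/2

Take P = 1/2, Q = 1/2:
P | Q = 1/2 | 1/2 = 1/2
Q & P = 1/2 & 1/2 = 1/2
(P | Q) -> (Q & P) = 1/2 -> 1/2 = 1
~Q = ~1/2 = 1/2
~Q | Q = 1/2 | 1/2 = 1/2
((P | Q) -> (Q & P)) -> (~Q | Q) = 1 -> 1/2 = 1/2
P | P = 1/2 | 1/2 = 1/2
Q | P = 1/2 | 1/2 = 1/2
(P | P) | (Q | P) = 1/2 | 1/2 = 1/2
(((P | Q) -> (Q & P)) -> (~Q | Q)) | ((P | P) | (Q | P)) = 1/2 | 1/2 = 1/2
No assignment yields a value below 1/2, so this is the minimum.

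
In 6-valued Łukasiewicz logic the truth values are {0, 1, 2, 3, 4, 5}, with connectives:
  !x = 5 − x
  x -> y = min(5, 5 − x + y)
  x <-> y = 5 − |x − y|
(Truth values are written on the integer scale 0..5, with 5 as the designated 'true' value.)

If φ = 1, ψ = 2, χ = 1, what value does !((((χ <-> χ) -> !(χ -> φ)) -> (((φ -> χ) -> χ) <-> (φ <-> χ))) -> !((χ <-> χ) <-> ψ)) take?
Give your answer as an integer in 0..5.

χ <-> χ = 1 <-> 1 = 5
χ -> φ = 1 -> 1 = 5
!(χ -> φ) = !5 = 0
(χ <-> χ) -> !(χ -> φ) = 5 -> 0 = 0
φ -> χ = 1 -> 1 = 5
(φ -> χ) -> χ = 5 -> 1 = 1
φ <-> χ = 1 <-> 1 = 5
((φ -> χ) -> χ) <-> (φ <-> χ) = 1 <-> 5 = 1
((χ <-> χ) -> !(χ -> φ)) -> (((φ -> χ) -> χ) <-> (φ <-> χ)) = 0 -> 1 = 5
χ <-> χ = 1 <-> 1 = 5
(χ <-> χ) <-> ψ = 5 <-> 2 = 2
!((χ <-> χ) <-> ψ) = !2 = 3
(((χ <-> χ) -> !(χ -> φ)) -> (((φ -> χ) -> χ) <-> (φ <-> χ))) -> !((χ <-> χ) <-> ψ) = 5 -> 3 = 3
!((((χ <-> χ) -> !(χ -> φ)) -> (((φ -> χ) -> χ) <-> (φ <-> χ))) -> !((χ <-> χ) <-> ψ)) = !3 = 2

2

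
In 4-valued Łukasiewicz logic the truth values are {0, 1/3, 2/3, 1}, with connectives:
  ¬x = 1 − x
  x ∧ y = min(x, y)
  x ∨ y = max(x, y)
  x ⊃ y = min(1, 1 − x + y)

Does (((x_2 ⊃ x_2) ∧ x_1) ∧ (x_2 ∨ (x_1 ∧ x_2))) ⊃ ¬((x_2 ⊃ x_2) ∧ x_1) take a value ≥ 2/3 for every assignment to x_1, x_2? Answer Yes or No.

No

Counterexample: take x_1 = 1, x_2 = 2/3.
x_2 ⊃ x_2 = 2/3 ⊃ 2/3 = 1
(x_2 ⊃ x_2) ∧ x_1 = 1 ∧ 1 = 1
x_1 ∧ x_2 = 1 ∧ 2/3 = 2/3
x_2 ∨ (x_1 ∧ x_2) = 2/3 ∨ 2/3 = 2/3
((x_2 ⊃ x_2) ∧ x_1) ∧ (x_2 ∨ (x_1 ∧ x_2)) = 1 ∧ 2/3 = 2/3
¬((x_2 ⊃ x_2) ∧ x_1) = ¬1 = 0
(((x_2 ⊃ x_2) ∧ x_1) ∧ (x_2 ∨ (x_1 ∧ x_2))) ⊃ ¬((x_2 ⊃ x_2) ∧ x_1) = 2/3 ⊃ 0 = 1/3
This gives 1/3, which is below 2/3.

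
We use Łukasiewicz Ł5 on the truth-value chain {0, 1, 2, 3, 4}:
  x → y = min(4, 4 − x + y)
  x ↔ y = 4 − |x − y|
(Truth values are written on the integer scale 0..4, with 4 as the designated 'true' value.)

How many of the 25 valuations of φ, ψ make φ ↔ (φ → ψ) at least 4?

value 4: 3 assignments (counts)
value 3: 5 assignments
value 2: 6 assignments
value 1: 5 assignments
value 0: 6 assignments
So 3 of the 25 assignments meet the threshold.

3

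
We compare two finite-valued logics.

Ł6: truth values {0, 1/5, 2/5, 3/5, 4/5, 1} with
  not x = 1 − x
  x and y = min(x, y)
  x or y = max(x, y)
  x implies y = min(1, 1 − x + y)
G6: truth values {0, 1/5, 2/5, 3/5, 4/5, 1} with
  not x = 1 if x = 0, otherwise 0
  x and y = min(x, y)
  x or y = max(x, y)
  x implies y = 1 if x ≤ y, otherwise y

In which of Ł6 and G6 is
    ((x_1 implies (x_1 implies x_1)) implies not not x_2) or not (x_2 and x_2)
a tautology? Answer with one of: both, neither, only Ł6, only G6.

In Ł6: at x_1 = 0, x_2 = 1/5 the value is 4/5 — not a tautology.
In G6: every assignment gives 1 — tautology.

only G6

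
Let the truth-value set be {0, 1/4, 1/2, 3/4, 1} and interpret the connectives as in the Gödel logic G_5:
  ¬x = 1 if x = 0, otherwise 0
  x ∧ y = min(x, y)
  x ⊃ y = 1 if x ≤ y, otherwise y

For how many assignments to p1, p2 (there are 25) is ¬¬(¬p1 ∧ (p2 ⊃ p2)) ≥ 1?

value 1: 5 assignments (counts)
value 0: 20 assignments
So 5 of the 25 assignments meet the threshold.

5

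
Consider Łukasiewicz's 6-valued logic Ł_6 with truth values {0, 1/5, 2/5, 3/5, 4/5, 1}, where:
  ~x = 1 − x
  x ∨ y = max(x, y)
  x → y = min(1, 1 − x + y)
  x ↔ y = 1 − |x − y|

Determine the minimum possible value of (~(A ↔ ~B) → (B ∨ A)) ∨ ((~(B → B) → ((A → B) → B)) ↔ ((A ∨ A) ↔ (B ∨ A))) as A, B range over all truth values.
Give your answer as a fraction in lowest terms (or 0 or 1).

4/5

Take A = 0, B = 1/5:
~B = ~1/5 = 4/5
A ↔ ~B = 0 ↔ 4/5 = 1/5
~(A ↔ ~B) = ~1/5 = 4/5
B ∨ A = 1/5 ∨ 0 = 1/5
~(A ↔ ~B) → (B ∨ A) = 4/5 → 1/5 = 2/5
B → B = 1/5 → 1/5 = 1
~(B → B) = ~1 = 0
A → B = 0 → 1/5 = 1
(A → B) → B = 1 → 1/5 = 1/5
~(B → B) → ((A → B) → B) = 0 → 1/5 = 1
A ∨ A = 0 ∨ 0 = 0
B ∨ A = 1/5 ∨ 0 = 1/5
(A ∨ A) ↔ (B ∨ A) = 0 ↔ 1/5 = 4/5
(~(B → B) → ((A → B) → B)) ↔ ((A ∨ A) ↔ (B ∨ A)) = 1 ↔ 4/5 = 4/5
(~(A ↔ ~B) → (B ∨ A)) ∨ ((~(B → B) → ((A → B) → B)) ↔ ((A ∨ A) ↔ (B ∨ A))) = 2/5 ∨ 4/5 = 4/5
No assignment yields a value below 4/5, so this is the minimum.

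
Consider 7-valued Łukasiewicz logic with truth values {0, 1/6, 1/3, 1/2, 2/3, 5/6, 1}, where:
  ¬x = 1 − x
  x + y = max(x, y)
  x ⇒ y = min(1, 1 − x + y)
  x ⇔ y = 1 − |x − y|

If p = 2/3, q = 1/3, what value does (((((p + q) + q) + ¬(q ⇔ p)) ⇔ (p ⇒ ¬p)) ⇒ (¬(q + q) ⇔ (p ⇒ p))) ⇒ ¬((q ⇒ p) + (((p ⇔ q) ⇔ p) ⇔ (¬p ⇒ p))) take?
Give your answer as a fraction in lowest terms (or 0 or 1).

p + q = 2/3 + 1/3 = 2/3
(p + q) + q = 2/3 + 1/3 = 2/3
q ⇔ p = 1/3 ⇔ 2/3 = 2/3
¬(q ⇔ p) = ¬2/3 = 1/3
((p + q) + q) + ¬(q ⇔ p) = 2/3 + 1/3 = 2/3
¬p = ¬2/3 = 1/3
p ⇒ ¬p = 2/3 ⇒ 1/3 = 2/3
(((p + q) + q) + ¬(q ⇔ p)) ⇔ (p ⇒ ¬p) = 2/3 ⇔ 2/3 = 1
q + q = 1/3 + 1/3 = 1/3
¬(q + q) = ¬1/3 = 2/3
p ⇒ p = 2/3 ⇒ 2/3 = 1
¬(q + q) ⇔ (p ⇒ p) = 2/3 ⇔ 1 = 2/3
((((p + q) + q) + ¬(q ⇔ p)) ⇔ (p ⇒ ¬p)) ⇒ (¬(q + q) ⇔ (p ⇒ p)) = 1 ⇒ 2/3 = 2/3
q ⇒ p = 1/3 ⇒ 2/3 = 1
p ⇔ q = 2/3 ⇔ 1/3 = 2/3
(p ⇔ q) ⇔ p = 2/3 ⇔ 2/3 = 1
¬p = ¬2/3 = 1/3
¬p ⇒ p = 1/3 ⇒ 2/3 = 1
((p ⇔ q) ⇔ p) ⇔ (¬p ⇒ p) = 1 ⇔ 1 = 1
(q ⇒ p) + (((p ⇔ q) ⇔ p) ⇔ (¬p ⇒ p)) = 1 + 1 = 1
¬((q ⇒ p) + (((p ⇔ q) ⇔ p) ⇔ (¬p ⇒ p))) = ¬1 = 0
(((((p + q) + q) + ¬(q ⇔ p)) ⇔ (p ⇒ ¬p)) ⇒ (¬(q + q) ⇔ (p ⇒ p))) ⇒ ¬((q ⇒ p) + (((p ⇔ q) ⇔ p) ⇔ (¬p ⇒ p))) = 2/3 ⇒ 0 = 1/3

1/3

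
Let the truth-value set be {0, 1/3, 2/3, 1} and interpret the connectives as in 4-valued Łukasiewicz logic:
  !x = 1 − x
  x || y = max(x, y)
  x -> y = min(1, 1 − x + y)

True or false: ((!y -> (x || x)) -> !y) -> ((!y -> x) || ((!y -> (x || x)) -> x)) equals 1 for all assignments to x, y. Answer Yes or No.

No

Counterexample: take x = 0, y = 1/3.
!y = !1/3 = 2/3
x || x = 0 || 0 = 0
!y -> (x || x) = 2/3 -> 0 = 1/3
!y = !1/3 = 2/3
(!y -> (x || x)) -> !y = 1/3 -> 2/3 = 1
!y = !1/3 = 2/3
!y -> x = 2/3 -> 0 = 1/3
!y = !1/3 = 2/3
x || x = 0 || 0 = 0
!y -> (x || x) = 2/3 -> 0 = 1/3
(!y -> (x || x)) -> x = 1/3 -> 0 = 2/3
(!y -> x) || ((!y -> (x || x)) -> x) = 1/3 || 2/3 = 2/3
((!y -> (x || x)) -> !y) -> ((!y -> x) || ((!y -> (x || x)) -> x)) = 1 -> 2/3 = 2/3
This gives 2/3 ≠ 1.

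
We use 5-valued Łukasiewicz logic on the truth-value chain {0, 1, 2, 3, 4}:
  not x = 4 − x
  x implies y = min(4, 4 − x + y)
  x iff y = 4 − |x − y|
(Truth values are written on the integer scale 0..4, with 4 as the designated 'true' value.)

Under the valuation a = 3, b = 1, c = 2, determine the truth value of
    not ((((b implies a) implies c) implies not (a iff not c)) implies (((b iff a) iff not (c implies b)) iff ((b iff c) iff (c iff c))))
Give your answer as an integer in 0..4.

b implies a = 1 implies 3 = 4
(b implies a) implies c = 4 implies 2 = 2
not c = not 2 = 2
a iff not c = 3 iff 2 = 3
not (a iff not c) = not 3 = 1
((b implies a) implies c) implies not (a iff not c) = 2 implies 1 = 3
b iff a = 1 iff 3 = 2
c implies b = 2 implies 1 = 3
not (c implies b) = not 3 = 1
(b iff a) iff not (c implies b) = 2 iff 1 = 3
b iff c = 1 iff 2 = 3
c iff c = 2 iff 2 = 4
(b iff c) iff (c iff c) = 3 iff 4 = 3
((b iff a) iff not (c implies b)) iff ((b iff c) iff (c iff c)) = 3 iff 3 = 4
(((b implies a) implies c) implies not (a iff not c)) implies (((b iff a) iff not (c implies b)) iff ((b iff c) iff (c iff c))) = 3 implies 4 = 4
not ((((b implies a) implies c) implies not (a iff not c)) implies (((b iff a) iff not (c implies b)) iff ((b iff c) iff (c iff c)))) = not 4 = 0

0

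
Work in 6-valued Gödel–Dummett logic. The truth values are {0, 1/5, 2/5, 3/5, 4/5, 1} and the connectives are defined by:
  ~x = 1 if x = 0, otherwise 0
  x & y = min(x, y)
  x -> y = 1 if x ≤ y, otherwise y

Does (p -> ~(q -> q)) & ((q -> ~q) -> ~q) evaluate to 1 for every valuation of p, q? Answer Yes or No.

No

Counterexample: take p = 1/5, q = 0.
q -> q = 0 -> 0 = 1
~(q -> q) = ~1 = 0
p -> ~(q -> q) = 1/5 -> 0 = 0
~q = ~0 = 1
q -> ~q = 0 -> 1 = 1
~q = ~0 = 1
(q -> ~q) -> ~q = 1 -> 1 = 1
(p -> ~(q -> q)) & ((q -> ~q) -> ~q) = 0 & 1 = 0
This gives 0 ≠ 1.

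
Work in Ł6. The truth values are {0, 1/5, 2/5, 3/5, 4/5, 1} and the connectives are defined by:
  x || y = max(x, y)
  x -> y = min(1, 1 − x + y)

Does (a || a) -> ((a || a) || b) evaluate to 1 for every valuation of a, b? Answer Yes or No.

At a = 4/5, b = 2/5, for instance:
a || a = 4/5 || 4/5 = 4/5
(a || a) || b = 4/5 || 2/5 = 4/5
(a || a) -> ((a || a) || b) = 4/5 -> 4/5 = 1
and checking the remaining 35 assignments likewise gives ≥ 1 in every case.

Yes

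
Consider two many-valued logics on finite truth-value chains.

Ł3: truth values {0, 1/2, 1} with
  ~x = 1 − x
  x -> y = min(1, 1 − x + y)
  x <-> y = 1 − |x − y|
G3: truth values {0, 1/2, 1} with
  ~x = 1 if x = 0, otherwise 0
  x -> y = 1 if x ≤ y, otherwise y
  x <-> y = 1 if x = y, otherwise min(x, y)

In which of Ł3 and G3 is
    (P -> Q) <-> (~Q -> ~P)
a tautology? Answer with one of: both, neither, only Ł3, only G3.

In Ł3: every assignment gives 1 — tautology.
In G3: at P = 1, Q = 1/2 the value is 1/2 — not a tautology.

only Ł3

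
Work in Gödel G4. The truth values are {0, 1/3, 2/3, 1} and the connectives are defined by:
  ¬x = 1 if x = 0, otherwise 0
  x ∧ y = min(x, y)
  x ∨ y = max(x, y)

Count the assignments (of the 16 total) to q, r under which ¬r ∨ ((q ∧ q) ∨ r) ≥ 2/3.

14

q = 0, r = 0 ↦ 1  ≥
q = 0, r = 1/3 ↦ 1/3  <
q = 0, r = 2/3 ↦ 2/3  ≥
q = 0, r = 1 ↦ 1  ≥
q = 1/3, r = 0 ↦ 1  ≥
q = 1/3, r = 1/3 ↦ 1/3  <
q = 1/3, r = 2/3 ↦ 2/3  ≥
q = 1/3, r = 1 ↦ 1  ≥
q = 2/3, r = 0 ↦ 1  ≥
q = 2/3, r = 1/3 ↦ 2/3  ≥
q = 2/3, r = 2/3 ↦ 2/3  ≥
q = 2/3, r = 1 ↦ 1  ≥
q = 1, r = 0 ↦ 1  ≥
q = 1, r = 1/3 ↦ 1  ≥
q = 1, r = 2/3 ↦ 1  ≥
q = 1, r = 1 ↦ 1  ≥
So 14 of the 16 assignments meet the threshold.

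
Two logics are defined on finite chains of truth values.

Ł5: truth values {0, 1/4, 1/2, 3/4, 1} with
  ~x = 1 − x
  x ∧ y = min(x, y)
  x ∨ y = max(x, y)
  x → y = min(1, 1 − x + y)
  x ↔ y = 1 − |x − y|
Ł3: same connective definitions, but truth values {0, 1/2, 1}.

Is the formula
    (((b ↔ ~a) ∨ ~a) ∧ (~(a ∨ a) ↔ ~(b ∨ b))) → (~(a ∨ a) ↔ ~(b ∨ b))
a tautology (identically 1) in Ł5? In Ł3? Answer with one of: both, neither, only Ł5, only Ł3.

both

In Ł5: every assignment gives 1 — tautology.
In Ł3: every assignment gives 1 — tautology.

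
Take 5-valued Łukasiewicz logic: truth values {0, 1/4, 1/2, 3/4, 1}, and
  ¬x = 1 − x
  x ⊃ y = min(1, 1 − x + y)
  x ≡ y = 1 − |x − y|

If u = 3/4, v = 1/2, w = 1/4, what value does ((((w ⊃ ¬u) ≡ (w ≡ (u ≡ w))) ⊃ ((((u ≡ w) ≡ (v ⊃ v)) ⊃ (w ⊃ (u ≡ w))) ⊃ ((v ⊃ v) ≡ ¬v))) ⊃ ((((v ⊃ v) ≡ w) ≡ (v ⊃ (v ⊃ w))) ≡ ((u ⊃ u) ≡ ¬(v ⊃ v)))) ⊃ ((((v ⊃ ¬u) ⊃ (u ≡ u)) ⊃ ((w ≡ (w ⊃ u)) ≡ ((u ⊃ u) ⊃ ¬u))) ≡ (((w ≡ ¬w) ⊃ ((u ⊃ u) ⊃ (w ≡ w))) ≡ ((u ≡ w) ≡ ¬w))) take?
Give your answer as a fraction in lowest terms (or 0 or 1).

3/4

¬u = ¬3/4 = 1/4
w ⊃ ¬u = 1/4 ⊃ 1/4 = 1
u ≡ w = 3/4 ≡ 1/4 = 1/2
w ≡ (u ≡ w) = 1/4 ≡ 1/2 = 3/4
(w ⊃ ¬u) ≡ (w ≡ (u ≡ w)) = 1 ≡ 3/4 = 3/4
u ≡ w = 3/4 ≡ 1/4 = 1/2
v ⊃ v = 1/2 ⊃ 1/2 = 1
(u ≡ w) ≡ (v ⊃ v) = 1/2 ≡ 1 = 1/2
u ≡ w = 3/4 ≡ 1/4 = 1/2
w ⊃ (u ≡ w) = 1/4 ⊃ 1/2 = 1
((u ≡ w) ≡ (v ⊃ v)) ⊃ (w ⊃ (u ≡ w)) = 1/2 ⊃ 1 = 1
v ⊃ v = 1/2 ⊃ 1/2 = 1
¬v = ¬1/2 = 1/2
(v ⊃ v) ≡ ¬v = 1 ≡ 1/2 = 1/2
(((u ≡ w) ≡ (v ⊃ v)) ⊃ (w ⊃ (u ≡ w))) ⊃ ((v ⊃ v) ≡ ¬v) = 1 ⊃ 1/2 = 1/2
((w ⊃ ¬u) ≡ (w ≡ (u ≡ w))) ⊃ ((((u ≡ w) ≡ (v ⊃ v)) ⊃ (w ⊃ (u ≡ w))) ⊃ ((v ⊃ v) ≡ ¬v)) = 3/4 ⊃ 1/2 = 3/4
v ⊃ v = 1/2 ⊃ 1/2 = 1
(v ⊃ v) ≡ w = 1 ≡ 1/4 = 1/4
v ⊃ w = 1/2 ⊃ 1/4 = 3/4
v ⊃ (v ⊃ w) = 1/2 ⊃ 3/4 = 1
((v ⊃ v) ≡ w) ≡ (v ⊃ (v ⊃ w)) = 1/4 ≡ 1 = 1/4
u ⊃ u = 3/4 ⊃ 3/4 = 1
v ⊃ v = 1/2 ⊃ 1/2 = 1
¬(v ⊃ v) = ¬1 = 0
(u ⊃ u) ≡ ¬(v ⊃ v) = 1 ≡ 0 = 0
(((v ⊃ v) ≡ w) ≡ (v ⊃ (v ⊃ w))) ≡ ((u ⊃ u) ≡ ¬(v ⊃ v)) = 1/4 ≡ 0 = 3/4
(((w ⊃ ¬u) ≡ (w ≡ (u ≡ w))) ⊃ ((((u ≡ w) ≡ (v ⊃ v)) ⊃ (w ⊃ (u ≡ w))) ⊃ ((v ⊃ v) ≡ ¬v))) ⊃ ((((v ⊃ v) ≡ w) ≡ (v ⊃ (v ⊃ w))) ≡ ((u ⊃ u) ≡ ¬(v ⊃ v))) = 3/4 ⊃ 3/4 = 1
¬u = ¬3/4 = 1/4
v ⊃ ¬u = 1/2 ⊃ 1/4 = 3/4
u ≡ u = 3/4 ≡ 3/4 = 1
(v ⊃ ¬u) ⊃ (u ≡ u) = 3/4 ⊃ 1 = 1
w ⊃ u = 1/4 ⊃ 3/4 = 1
w ≡ (w ⊃ u) = 1/4 ≡ 1 = 1/4
u ⊃ u = 3/4 ⊃ 3/4 = 1
¬u = ¬3/4 = 1/4
(u ⊃ u) ⊃ ¬u = 1 ⊃ 1/4 = 1/4
(w ≡ (w ⊃ u)) ≡ ((u ⊃ u) ⊃ ¬u) = 1/4 ≡ 1/4 = 1
((v ⊃ ¬u) ⊃ (u ≡ u)) ⊃ ((w ≡ (w ⊃ u)) ≡ ((u ⊃ u) ⊃ ¬u)) = 1 ⊃ 1 = 1
¬w = ¬1/4 = 3/4
w ≡ ¬w = 1/4 ≡ 3/4 = 1/2
u ⊃ u = 3/4 ⊃ 3/4 = 1
w ≡ w = 1/4 ≡ 1/4 = 1
(u ⊃ u) ⊃ (w ≡ w) = 1 ⊃ 1 = 1
(w ≡ ¬w) ⊃ ((u ⊃ u) ⊃ (w ≡ w)) = 1/2 ⊃ 1 = 1
u ≡ w = 3/4 ≡ 1/4 = 1/2
¬w = ¬1/4 = 3/4
(u ≡ w) ≡ ¬w = 1/2 ≡ 3/4 = 3/4
((w ≡ ¬w) ⊃ ((u ⊃ u) ⊃ (w ≡ w))) ≡ ((u ≡ w) ≡ ¬w) = 1 ≡ 3/4 = 3/4
(((v ⊃ ¬u) ⊃ (u ≡ u)) ⊃ ((w ≡ (w ⊃ u)) ≡ ((u ⊃ u) ⊃ ¬u))) ≡ (((w ≡ ¬w) ⊃ ((u ⊃ u) ⊃ (w ≡ w))) ≡ ((u ≡ w) ≡ ¬w)) = 1 ≡ 3/4 = 3/4
((((w ⊃ ¬u) ≡ (w ≡ (u ≡ w))) ⊃ ((((u ≡ w) ≡ (v ⊃ v)) ⊃ (w ⊃ (u ≡ w))) ⊃ ((v ⊃ v) ≡ ¬v))) ⊃ ((((v ⊃ v) ≡ w) ≡ (v ⊃ (v ⊃ w))) ≡ ((u ⊃ u) ≡ ¬(v ⊃ v)))) ⊃ ((((v ⊃ ¬u) ⊃ (u ≡ u)) ⊃ ((w ≡ (w ⊃ u)) ≡ ((u ⊃ u) ⊃ ¬u))) ≡ (((w ≡ ¬w) ⊃ ((u ⊃ u) ⊃ (w ≡ w))) ≡ ((u ≡ w) ≡ ¬w))) = 1 ⊃ 3/4 = 3/4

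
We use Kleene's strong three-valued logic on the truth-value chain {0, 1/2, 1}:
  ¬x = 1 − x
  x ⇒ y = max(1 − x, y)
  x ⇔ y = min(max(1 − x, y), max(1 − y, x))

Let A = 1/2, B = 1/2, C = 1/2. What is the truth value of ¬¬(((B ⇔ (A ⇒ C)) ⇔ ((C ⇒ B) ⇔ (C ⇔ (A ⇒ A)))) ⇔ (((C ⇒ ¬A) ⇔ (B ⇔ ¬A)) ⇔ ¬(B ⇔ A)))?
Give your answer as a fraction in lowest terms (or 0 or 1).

1/2

A ⇒ C = 1/2 ⇒ 1/2 = 1/2
B ⇔ (A ⇒ C) = 1/2 ⇔ 1/2 = 1/2
C ⇒ B = 1/2 ⇒ 1/2 = 1/2
A ⇒ A = 1/2 ⇒ 1/2 = 1/2
C ⇔ (A ⇒ A) = 1/2 ⇔ 1/2 = 1/2
(C ⇒ B) ⇔ (C ⇔ (A ⇒ A)) = 1/2 ⇔ 1/2 = 1/2
(B ⇔ (A ⇒ C)) ⇔ ((C ⇒ B) ⇔ (C ⇔ (A ⇒ A))) = 1/2 ⇔ 1/2 = 1/2
¬A = ¬1/2 = 1/2
C ⇒ ¬A = 1/2 ⇒ 1/2 = 1/2
¬A = ¬1/2 = 1/2
B ⇔ ¬A = 1/2 ⇔ 1/2 = 1/2
(C ⇒ ¬A) ⇔ (B ⇔ ¬A) = 1/2 ⇔ 1/2 = 1/2
B ⇔ A = 1/2 ⇔ 1/2 = 1/2
¬(B ⇔ A) = ¬1/2 = 1/2
((C ⇒ ¬A) ⇔ (B ⇔ ¬A)) ⇔ ¬(B ⇔ A) = 1/2 ⇔ 1/2 = 1/2
((B ⇔ (A ⇒ C)) ⇔ ((C ⇒ B) ⇔ (C ⇔ (A ⇒ A)))) ⇔ (((C ⇒ ¬A) ⇔ (B ⇔ ¬A)) ⇔ ¬(B ⇔ A)) = 1/2 ⇔ 1/2 = 1/2
¬(((B ⇔ (A ⇒ C)) ⇔ ((C ⇒ B) ⇔ (C ⇔ (A ⇒ A)))) ⇔ (((C ⇒ ¬A) ⇔ (B ⇔ ¬A)) ⇔ ¬(B ⇔ A))) = ¬1/2 = 1/2
¬¬(((B ⇔ (A ⇒ C)) ⇔ ((C ⇒ B) ⇔ (C ⇔ (A ⇒ A)))) ⇔ (((C ⇒ ¬A) ⇔ (B ⇔ ¬A)) ⇔ ¬(B ⇔ A))) = ¬1/2 = 1/2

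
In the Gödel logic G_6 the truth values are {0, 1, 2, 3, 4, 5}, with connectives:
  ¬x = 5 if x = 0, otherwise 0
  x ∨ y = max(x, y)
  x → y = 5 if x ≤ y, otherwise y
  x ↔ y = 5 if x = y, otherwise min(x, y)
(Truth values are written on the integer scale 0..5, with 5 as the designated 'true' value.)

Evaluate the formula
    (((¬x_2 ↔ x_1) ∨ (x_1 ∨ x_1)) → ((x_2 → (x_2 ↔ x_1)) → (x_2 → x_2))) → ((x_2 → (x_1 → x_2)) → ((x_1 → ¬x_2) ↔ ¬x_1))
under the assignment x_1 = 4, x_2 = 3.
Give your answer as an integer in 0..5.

5

¬x_2 = ¬3 = 0
¬x_2 ↔ x_1 = 0 ↔ 4 = 0
x_1 ∨ x_1 = 4 ∨ 4 = 4
(¬x_2 ↔ x_1) ∨ (x_1 ∨ x_1) = 0 ∨ 4 = 4
x_2 ↔ x_1 = 3 ↔ 4 = 3
x_2 → (x_2 ↔ x_1) = 3 → 3 = 5
x_2 → x_2 = 3 → 3 = 5
(x_2 → (x_2 ↔ x_1)) → (x_2 → x_2) = 5 → 5 = 5
((¬x_2 ↔ x_1) ∨ (x_1 ∨ x_1)) → ((x_2 → (x_2 ↔ x_1)) → (x_2 → x_2)) = 4 → 5 = 5
x_1 → x_2 = 4 → 3 = 3
x_2 → (x_1 → x_2) = 3 → 3 = 5
¬x_2 = ¬3 = 0
x_1 → ¬x_2 = 4 → 0 = 0
¬x_1 = ¬4 = 0
(x_1 → ¬x_2) ↔ ¬x_1 = 0 ↔ 0 = 5
(x_2 → (x_1 → x_2)) → ((x_1 → ¬x_2) ↔ ¬x_1) = 5 → 5 = 5
(((¬x_2 ↔ x_1) ∨ (x_1 ∨ x_1)) → ((x_2 → (x_2 ↔ x_1)) → (x_2 → x_2))) → ((x_2 → (x_1 → x_2)) → ((x_1 → ¬x_2) ↔ ¬x_1)) = 5 → 5 = 5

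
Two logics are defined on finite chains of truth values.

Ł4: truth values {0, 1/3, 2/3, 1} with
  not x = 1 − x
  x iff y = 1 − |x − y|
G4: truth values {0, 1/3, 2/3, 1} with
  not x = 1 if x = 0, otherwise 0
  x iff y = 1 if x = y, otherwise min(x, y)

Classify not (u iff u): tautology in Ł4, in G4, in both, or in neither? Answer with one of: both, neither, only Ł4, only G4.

In Ł4: at u = 0 the value is 0 — not a tautology.
In G4: at u = 0 the value is 0 — not a tautology.

neither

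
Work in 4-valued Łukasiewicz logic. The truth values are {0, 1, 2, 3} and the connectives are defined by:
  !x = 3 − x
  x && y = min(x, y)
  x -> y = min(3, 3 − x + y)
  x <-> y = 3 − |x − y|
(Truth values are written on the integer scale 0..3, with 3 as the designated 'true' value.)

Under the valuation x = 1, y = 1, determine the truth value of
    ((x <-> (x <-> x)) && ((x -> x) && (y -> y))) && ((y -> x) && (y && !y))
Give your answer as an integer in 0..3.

x <-> x = 1 <-> 1 = 3
x <-> (x <-> x) = 1 <-> 3 = 1
x -> x = 1 -> 1 = 3
y -> y = 1 -> 1 = 3
(x -> x) && (y -> y) = 3 && 3 = 3
(x <-> (x <-> x)) && ((x -> x) && (y -> y)) = 1 && 3 = 1
y -> x = 1 -> 1 = 3
!y = !1 = 2
y && !y = 1 && 2 = 1
(y -> x) && (y && !y) = 3 && 1 = 1
((x <-> (x <-> x)) && ((x -> x) && (y -> y))) && ((y -> x) && (y && !y)) = 1 && 1 = 1

1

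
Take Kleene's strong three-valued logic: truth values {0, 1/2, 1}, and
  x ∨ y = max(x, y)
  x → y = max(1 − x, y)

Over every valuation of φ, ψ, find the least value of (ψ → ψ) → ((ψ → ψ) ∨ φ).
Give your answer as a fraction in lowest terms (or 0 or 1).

1/2

Take φ = 0, ψ = 1/2:
ψ → ψ = 1/2 → 1/2 = 1/2
ψ → ψ = 1/2 → 1/2 = 1/2
(ψ → ψ) ∨ φ = 1/2 ∨ 0 = 1/2
(ψ → ψ) → ((ψ → ψ) ∨ φ) = 1/2 → 1/2 = 1/2
No assignment yields a value below 1/2, so this is the minimum.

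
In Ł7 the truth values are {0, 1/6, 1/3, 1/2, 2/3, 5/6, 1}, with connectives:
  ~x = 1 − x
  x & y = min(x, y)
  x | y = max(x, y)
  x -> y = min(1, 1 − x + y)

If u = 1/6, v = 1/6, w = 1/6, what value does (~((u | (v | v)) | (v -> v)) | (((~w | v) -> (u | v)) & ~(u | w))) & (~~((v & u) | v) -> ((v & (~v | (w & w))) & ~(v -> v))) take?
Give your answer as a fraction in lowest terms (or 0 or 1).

v | v = 1/6 | 1/6 = 1/6
u | (v | v) = 1/6 | 1/6 = 1/6
v -> v = 1/6 -> 1/6 = 1
(u | (v | v)) | (v -> v) = 1/6 | 1 = 1
~((u | (v | v)) | (v -> v)) = ~1 = 0
~w = ~1/6 = 5/6
~w | v = 5/6 | 1/6 = 5/6
u | v = 1/6 | 1/6 = 1/6
(~w | v) -> (u | v) = 5/6 -> 1/6 = 1/3
u | w = 1/6 | 1/6 = 1/6
~(u | w) = ~1/6 = 5/6
((~w | v) -> (u | v)) & ~(u | w) = 1/3 & 5/6 = 1/3
~((u | (v | v)) | (v -> v)) | (((~w | v) -> (u | v)) & ~(u | w)) = 0 | 1/3 = 1/3
v & u = 1/6 & 1/6 = 1/6
(v & u) | v = 1/6 | 1/6 = 1/6
~((v & u) | v) = ~1/6 = 5/6
~~((v & u) | v) = ~5/6 = 1/6
~v = ~1/6 = 5/6
w & w = 1/6 & 1/6 = 1/6
~v | (w & w) = 5/6 | 1/6 = 5/6
v & (~v | (w & w)) = 1/6 & 5/6 = 1/6
v -> v = 1/6 -> 1/6 = 1
~(v -> v) = ~1 = 0
(v & (~v | (w & w))) & ~(v -> v) = 1/6 & 0 = 0
~~((v & u) | v) -> ((v & (~v | (w & w))) & ~(v -> v)) = 1/6 -> 0 = 5/6
(~((u | (v | v)) | (v -> v)) | (((~w | v) -> (u | v)) & ~(u | w))) & (~~((v & u) | v) -> ((v & (~v | (w & w))) & ~(v -> v))) = 1/3 & 5/6 = 1/3

1/3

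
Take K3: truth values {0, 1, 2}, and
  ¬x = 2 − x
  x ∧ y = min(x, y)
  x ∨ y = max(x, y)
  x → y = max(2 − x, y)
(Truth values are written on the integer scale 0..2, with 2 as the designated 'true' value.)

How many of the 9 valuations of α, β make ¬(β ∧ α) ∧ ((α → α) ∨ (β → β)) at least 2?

5

α = 0, β = 0 ↦ 2  ≥
α = 0, β = 1 ↦ 2  ≥
α = 0, β = 2 ↦ 2  ≥
α = 1, β = 0 ↦ 2  ≥
α = 1, β = 1 ↦ 1  <
α = 1, β = 2 ↦ 1  <
α = 2, β = 0 ↦ 2  ≥
α = 2, β = 1 ↦ 1  <
α = 2, β = 2 ↦ 0  <
So 5 of the 9 assignments meet the threshold.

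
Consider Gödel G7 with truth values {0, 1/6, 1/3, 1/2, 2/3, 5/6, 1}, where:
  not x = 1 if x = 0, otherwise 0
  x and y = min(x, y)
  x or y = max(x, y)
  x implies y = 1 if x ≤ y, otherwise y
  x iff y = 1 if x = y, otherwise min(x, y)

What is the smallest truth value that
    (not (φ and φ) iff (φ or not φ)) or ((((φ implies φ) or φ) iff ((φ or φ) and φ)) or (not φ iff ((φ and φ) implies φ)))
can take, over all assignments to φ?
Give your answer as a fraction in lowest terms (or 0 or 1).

1/6

Take φ = 1/6:
φ and φ = 1/6 and 1/6 = 1/6
not (φ and φ) = not 1/6 = 0
not φ = not 1/6 = 0
φ or not φ = 1/6 or 0 = 1/6
not (φ and φ) iff (φ or not φ) = 0 iff 1/6 = 0
φ implies φ = 1/6 implies 1/6 = 1
(φ implies φ) or φ = 1 or 1/6 = 1
φ or φ = 1/6 or 1/6 = 1/6
(φ or φ) and φ = 1/6 and 1/6 = 1/6
((φ implies φ) or φ) iff ((φ or φ) and φ) = 1 iff 1/6 = 1/6
not φ = not 1/6 = 0
φ and φ = 1/6 and 1/6 = 1/6
(φ and φ) implies φ = 1/6 implies 1/6 = 1
not φ iff ((φ and φ) implies φ) = 0 iff 1 = 0
(((φ implies φ) or φ) iff ((φ or φ) and φ)) or (not φ iff ((φ and φ) implies φ)) = 1/6 or 0 = 1/6
(not (φ and φ) iff (φ or not φ)) or ((((φ implies φ) or φ) iff ((φ or φ) and φ)) or (not φ iff ((φ and φ) implies φ))) = 0 or 1/6 = 1/6
No assignment yields a value below 1/6, so this is the minimum.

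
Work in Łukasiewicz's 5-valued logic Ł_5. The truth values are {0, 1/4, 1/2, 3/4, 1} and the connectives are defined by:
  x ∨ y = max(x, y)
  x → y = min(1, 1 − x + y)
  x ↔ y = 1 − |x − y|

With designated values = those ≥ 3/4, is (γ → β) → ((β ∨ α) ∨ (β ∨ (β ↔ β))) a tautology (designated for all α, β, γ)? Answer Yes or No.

Yes

At α = 3/4, β = 1/4, γ = 3/4, for instance:
γ → β = 3/4 → 1/4 = 1/2
β ∨ α = 1/4 ∨ 3/4 = 3/4
β ↔ β = 1/4 ↔ 1/4 = 1
β ∨ (β ↔ β) = 1/4 ∨ 1 = 1
(β ∨ α) ∨ (β ∨ (β ↔ β)) = 3/4 ∨ 1 = 1
(γ → β) → ((β ∨ α) ∨ (β ∨ (β ↔ β))) = 1/2 → 1 = 1
and checking the remaining 124 assignments likewise gives ≥ 3/4 in every case.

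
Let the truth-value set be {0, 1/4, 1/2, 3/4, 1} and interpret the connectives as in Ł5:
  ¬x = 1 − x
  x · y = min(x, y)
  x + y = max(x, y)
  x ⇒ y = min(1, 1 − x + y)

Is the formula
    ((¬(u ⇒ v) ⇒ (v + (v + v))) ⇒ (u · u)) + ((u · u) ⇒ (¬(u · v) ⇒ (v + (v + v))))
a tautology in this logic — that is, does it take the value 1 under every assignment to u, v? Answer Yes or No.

No

Counterexample: take u = 1/4, v = 0.
u ⇒ v = 1/4 ⇒ 0 = 3/4
¬(u ⇒ v) = ¬3/4 = 1/4
v + v = 0 + 0 = 0
v + (v + v) = 0 + 0 = 0
¬(u ⇒ v) ⇒ (v + (v + v)) = 1/4 ⇒ 0 = 3/4
u · u = 1/4 · 1/4 = 1/4
(¬(u ⇒ v) ⇒ (v + (v + v))) ⇒ (u · u) = 3/4 ⇒ 1/4 = 1/2
u · u = 1/4 · 1/4 = 1/4
u · v = 1/4 · 0 = 0
¬(u · v) = ¬0 = 1
v + v = 0 + 0 = 0
v + (v + v) = 0 + 0 = 0
¬(u · v) ⇒ (v + (v + v)) = 1 ⇒ 0 = 0
(u · u) ⇒ (¬(u · v) ⇒ (v + (v + v))) = 1/4 ⇒ 0 = 3/4
((¬(u ⇒ v) ⇒ (v + (v + v))) ⇒ (u · u)) + ((u · u) ⇒ (¬(u · v) ⇒ (v + (v + v)))) = 1/2 + 3/4 = 3/4
This gives 3/4 ≠ 1.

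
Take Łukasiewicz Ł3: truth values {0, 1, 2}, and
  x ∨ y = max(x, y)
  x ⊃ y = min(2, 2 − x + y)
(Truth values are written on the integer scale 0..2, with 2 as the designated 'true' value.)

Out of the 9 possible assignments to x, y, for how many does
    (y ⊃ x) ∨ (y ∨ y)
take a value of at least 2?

x = 0, y = 0 ↦ 2  ≥
x = 0, y = 1 ↦ 1  <
x = 0, y = 2 ↦ 2  ≥
x = 1, y = 0 ↦ 2  ≥
x = 1, y = 1 ↦ 2  ≥
x = 1, y = 2 ↦ 2  ≥
x = 2, y = 0 ↦ 2  ≥
x = 2, y = 1 ↦ 2  ≥
x = 2, y = 2 ↦ 2  ≥
So 8 of the 9 assignments meet the threshold.

8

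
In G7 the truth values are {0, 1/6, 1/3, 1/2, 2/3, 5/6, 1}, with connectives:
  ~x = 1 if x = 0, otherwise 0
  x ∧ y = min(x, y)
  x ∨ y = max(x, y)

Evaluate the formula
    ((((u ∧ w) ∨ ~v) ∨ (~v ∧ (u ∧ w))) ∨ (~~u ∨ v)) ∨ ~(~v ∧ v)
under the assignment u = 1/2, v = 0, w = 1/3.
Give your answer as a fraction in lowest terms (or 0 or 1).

1

u ∧ w = 1/2 ∧ 1/3 = 1/3
~v = ~0 = 1
(u ∧ w) ∨ ~v = 1/3 ∨ 1 = 1
~v = ~0 = 1
u ∧ w = 1/2 ∧ 1/3 = 1/3
~v ∧ (u ∧ w) = 1 ∧ 1/3 = 1/3
((u ∧ w) ∨ ~v) ∨ (~v ∧ (u ∧ w)) = 1 ∨ 1/3 = 1
~u = ~1/2 = 0
~~u = ~0 = 1
~~u ∨ v = 1 ∨ 0 = 1
(((u ∧ w) ∨ ~v) ∨ (~v ∧ (u ∧ w))) ∨ (~~u ∨ v) = 1 ∨ 1 = 1
~v = ~0 = 1
~v ∧ v = 1 ∧ 0 = 0
~(~v ∧ v) = ~0 = 1
((((u ∧ w) ∨ ~v) ∨ (~v ∧ (u ∧ w))) ∨ (~~u ∨ v)) ∨ ~(~v ∧ v) = 1 ∨ 1 = 1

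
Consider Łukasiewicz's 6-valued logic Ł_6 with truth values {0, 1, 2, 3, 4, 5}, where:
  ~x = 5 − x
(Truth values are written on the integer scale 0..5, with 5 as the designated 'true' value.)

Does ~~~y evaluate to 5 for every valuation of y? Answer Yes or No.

No

Counterexample: take y = 1.
~y = ~1 = 4
~~y = ~4 = 1
~~~y = ~1 = 4
This gives 4 ≠ 5.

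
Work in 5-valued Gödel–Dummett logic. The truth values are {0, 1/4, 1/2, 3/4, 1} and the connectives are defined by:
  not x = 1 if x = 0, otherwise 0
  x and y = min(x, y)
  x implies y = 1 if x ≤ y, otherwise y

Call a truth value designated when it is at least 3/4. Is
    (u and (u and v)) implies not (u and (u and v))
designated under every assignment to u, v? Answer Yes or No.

Counterexample: take u = 1/4, v = 1/4.
u and v = 1/4 and 1/4 = 1/4
u and (u and v) = 1/4 and 1/4 = 1/4
u and v = 1/4 and 1/4 = 1/4
u and (u and v) = 1/4 and 1/4 = 1/4
not (u and (u and v)) = not 1/4 = 0
(u and (u and v)) implies not (u and (u and v)) = 1/4 implies 0 = 0
This gives 0, which is below 3/4.

No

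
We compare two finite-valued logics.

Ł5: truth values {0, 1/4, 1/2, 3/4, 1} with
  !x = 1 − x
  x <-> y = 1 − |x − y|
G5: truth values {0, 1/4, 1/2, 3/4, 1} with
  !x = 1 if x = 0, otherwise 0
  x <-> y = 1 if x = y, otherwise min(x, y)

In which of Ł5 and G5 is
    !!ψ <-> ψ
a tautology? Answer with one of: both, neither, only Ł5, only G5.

only Ł5

In Ł5: every assignment gives 1 — tautology.
In G5: at ψ = 1/4 the value is 1/4 — not a tautology.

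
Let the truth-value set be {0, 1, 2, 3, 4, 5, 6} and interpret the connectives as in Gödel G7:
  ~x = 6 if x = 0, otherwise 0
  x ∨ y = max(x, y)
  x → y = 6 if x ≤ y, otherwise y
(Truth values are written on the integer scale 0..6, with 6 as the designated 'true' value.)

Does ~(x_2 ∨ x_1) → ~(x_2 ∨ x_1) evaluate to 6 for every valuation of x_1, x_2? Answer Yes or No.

At x_1 = 3, x_2 = 3, for instance:
x_2 ∨ x_1 = 3 ∨ 3 = 3
~(x_2 ∨ x_1) = ~3 = 0
~(x_2 ∨ x_1) → ~(x_2 ∨ x_1) = 0 → 0 = 6
and checking the remaining 48 assignments likewise gives ≥ 6 in every case.

Yes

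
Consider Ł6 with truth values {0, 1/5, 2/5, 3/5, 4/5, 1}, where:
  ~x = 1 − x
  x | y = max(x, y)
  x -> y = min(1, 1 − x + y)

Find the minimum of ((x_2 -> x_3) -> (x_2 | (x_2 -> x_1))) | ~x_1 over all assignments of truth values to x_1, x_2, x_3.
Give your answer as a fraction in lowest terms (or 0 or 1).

Take x_1 = 1/5, x_2 = 2/5, x_3 = 2/5:
x_2 -> x_3 = 2/5 -> 2/5 = 1
x_2 -> x_1 = 2/5 -> 1/5 = 4/5
x_2 | (x_2 -> x_1) = 2/5 | 4/5 = 4/5
(x_2 -> x_3) -> (x_2 | (x_2 -> x_1)) = 1 -> 4/5 = 4/5
~x_1 = ~1/5 = 4/5
((x_2 -> x_3) -> (x_2 | (x_2 -> x_1))) | ~x_1 = 4/5 | 4/5 = 4/5
No assignment yields a value below 4/5, so this is the minimum.

4/5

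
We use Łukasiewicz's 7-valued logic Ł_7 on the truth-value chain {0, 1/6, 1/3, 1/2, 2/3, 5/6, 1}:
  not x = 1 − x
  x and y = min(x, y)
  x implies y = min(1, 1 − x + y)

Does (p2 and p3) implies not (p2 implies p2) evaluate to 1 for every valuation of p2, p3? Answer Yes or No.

Counterexample: take p2 = 1/6, p3 = 1/6.
p2 and p3 = 1/6 and 1/6 = 1/6
p2 implies p2 = 1/6 implies 1/6 = 1
not (p2 implies p2) = not 1 = 0
(p2 and p3) implies not (p2 implies p2) = 1/6 implies 0 = 5/6
This gives 5/6 ≠ 1.

No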